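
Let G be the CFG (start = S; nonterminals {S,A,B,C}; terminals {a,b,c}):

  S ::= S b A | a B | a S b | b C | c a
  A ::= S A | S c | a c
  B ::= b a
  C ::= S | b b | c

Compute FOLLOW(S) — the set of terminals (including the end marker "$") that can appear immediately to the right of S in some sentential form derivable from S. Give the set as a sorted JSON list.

Compute FIRST by fixpoint:
[1]
  A via A→a c: +{a}
  B via B→b a: +{b}
  C via C→b b: +{b}
  C via C→c: +{c}
  S via S→a B: +{a}
  S via S→b C: +{b}
  S via S→c a: +{c}
  S: {a,b,c}  A: {a}  B: {b}  C: {b,c}
[2]
  A via A→S A: +{b,c}
  C via C→S: +{a}
  S: {a,b,c}  A: {a,b,c}  B: {b}  C: {a,b,c}
[3] (stable)
  S: {a,b,c}  A: {a,b,c}  B: {b}  C: {a,b,c}

FOLLOW iteration:
initialize: $ ∈ FOLLOW(S)
[1]
  A→S A: FOLLOW(S) ⊇ FIRST(A) = {a,b,c}; new: +{a,b,c}
  S→S b A: FOLLOW(A) ⊇ FOLLOW(S) ⊇ {$,a,b,c}; new: +{$,a,b,c}
  S→a B: FOLLOW(B) ⊇ FOLLOW(S) ⊇ {$,a,b,c}; new: +{$,a,b,c}
  S→b C: FOLLOW(C) ⊇ FOLLOW(S) ⊇ {$,a,b,c}; new: +{$,a,b,c}
  FOLLOW(S)={$,a,b,c}  FOLLOW(A)={$,a,b,c}  FOLLOW(B)={$,a,b,c}  FOLLOW(C)={$,a,b,c}
[2] done
  FOLLOW(S)={$,a,b,c}  FOLLOW(A)={$,a,b,c}  FOLLOW(B)={$,a,b,c}  FOLLOW(C)={$,a,b,c}

FOLLOW(S) = ["$", "a", "b", "c"]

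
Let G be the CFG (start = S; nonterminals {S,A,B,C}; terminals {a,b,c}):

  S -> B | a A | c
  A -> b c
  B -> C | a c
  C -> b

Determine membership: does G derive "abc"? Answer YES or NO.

Convert to CNF:
  S -> T2 A | T2 T1 | b | c
  A -> T0 T1
  B -> T2 T1 | b
  C -> b
  T0 -> b
  T1 -> c
  T2 -> a

CYK fill:
  cell(0,0) a: {T2}  orig:{}
  cell(1,1) b: {B,C,S,T0}  orig:{B,C,S}
  cell(2,2) c: {S,T1}  orig:{S}
  cell(0,1) ab: ∅
  cell(1,2) bc: {A}
  cell(0,2) abc: {S}

S ∈ T[0,2] ⇒ YES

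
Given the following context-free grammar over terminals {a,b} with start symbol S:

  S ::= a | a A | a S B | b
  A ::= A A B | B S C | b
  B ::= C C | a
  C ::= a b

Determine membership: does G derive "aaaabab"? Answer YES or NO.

CNF form of G:
  S -> T0 A | T0 X4 | a | b
  A -> A X2 | B X3 | b
  B -> C C | a
  C -> T0 T1
  T0 -> a
  T1 -> b
  X2 -> A B
  X3 -> S C
  X4 -> S B

Fill CYK table bottom-up:
  T[0,0] 'a' = {B,S,T0}  orig:{B,S}
  T[1,1] 'a' = {B,S,T0}  orig:{B,S}
  T[2,2] 'a' = {B,S,T0}  orig:{B,S}
  T[3,3] 'a' = {B,S,T0}  orig:{B,S}
  T[4,4] 'b' = {A,S,T1}  orig:{A,S}
  T[5,5] 'a' = {B,S,T0}  orig:{B,S}
  T[6,6] 'b' = {A,S,T1}  orig:{A,S}
  T[0,1] 'aa' = {X4}  orig:{}
  T[1,2] 'aa' = {X4}  orig:{}
  T[2,3] 'aa' = {X4}  orig:{}
  T[3,4] 'ab' = {C,S}
  T[4,5] 'ba' = {X2,X4}  orig:{}
  T[5,6] 'ab' = {C,S}
  T[0,2] 'aaa' = {S}
  T[1,3] 'aaa' = {S}
  T[2,4] 'aab' = {X3}  orig:{}
  T[3,5] 'aba' = {S,X4}  orig:{S}
  T[4,6] 'bab' = {X3}  orig:{}
  T[0,3] 'aaaa' = {X4}  orig:{}
  T[1,4] 'aaab' = {A}
  T[2,5] 'aaba' = {S}
  T[3,6] 'abab' = {A,B,X3}  orig:{A,B}
  T[0,4] 'aaaab' = {S,X3}  orig:{S}
  T[1,5] 'aaaba' = {X2}  orig:{}
  T[2,6] 'aabab' = {A,S,X4}  orig:{A,S}
  T[0,5] 'aaaaba' = {X4}  orig:{}
  T[1,6] 'aaabab' = {S}
  T[0,6] 'aaaabab' = {X3,X4}  orig:{}

S ∉ T[0,6] ⇒ NO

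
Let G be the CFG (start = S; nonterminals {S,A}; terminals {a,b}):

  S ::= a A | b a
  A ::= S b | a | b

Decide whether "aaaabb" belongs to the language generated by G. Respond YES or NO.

Convert to CNF:
  S -> T0 T1 | T1 A
  A -> S T0 | a | b
  T0 -> b
  T1 -> a

CYK table (by increasing span):
  T[0,0] 'a' = {A,T1}  orig:{A}
  T[1,1] 'a' = {A,T1}  orig:{A}
  T[2,2] 'a' = {A,T1}  orig:{A}
  T[3,3] 'a' = {A,T1}  orig:{A}
  T[4,4] 'b' = {A,T0}  orig:{A}
  T[5,5] 'b' = {A,T0}  orig:{A}
  T[0,1] 'aa' = {S}
  T[1,2] 'aa' = {S}
  T[2,3] 'aa' = {S}
  T[3,4] 'ab' = {S}
  T[4,5] 'bb' = ∅
  T[0,2] 'aaa' = ∅
  T[1,3] 'aaa' = ∅
  T[2,4] 'aab' = {A}
  T[3,5] 'abb' = {A}
  T[0,3] 'aaaa' = ∅
  T[1,4] 'aaab' = {S}
  T[2,5] 'aabb' = {S}
  T[0,4] 'aaaab' = ∅
  T[1,5] 'aaabb' = {A}
  T[0,5] 'aaaabb' = {S}

S ∈ T[0,5] ⇒ YES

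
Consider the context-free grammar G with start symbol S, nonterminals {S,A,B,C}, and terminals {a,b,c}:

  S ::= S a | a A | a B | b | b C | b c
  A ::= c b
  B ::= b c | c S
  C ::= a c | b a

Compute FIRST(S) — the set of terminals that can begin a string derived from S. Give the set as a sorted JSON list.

FIRST iteration:
iter 1:
  A via A→c b: +{c}
  B via B→b c: +{b}
  B via B→c S: +{c}
  C via C→a c: +{a}
  C via C→b a: +{b}
  S via S→a A: +{a}
  S via S→b: +{b}
  FIRST(S)={a,b}  FIRST(A)={c}  FIRST(B)={b,c}  FIRST(C)={a,b}
iter 2: (no change)
  FIRST(S)={a,b}  FIRST(A)={c}  FIRST(B)={b,c}  FIRST(C)={a,b}

FIRST(S) = ["a", "b"]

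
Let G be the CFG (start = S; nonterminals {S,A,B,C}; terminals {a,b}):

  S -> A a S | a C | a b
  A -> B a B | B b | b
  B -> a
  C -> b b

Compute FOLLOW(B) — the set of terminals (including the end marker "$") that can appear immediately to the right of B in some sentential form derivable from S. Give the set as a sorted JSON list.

Compute FIRST by fixpoint:
round 1:
  A via A→b: +{b}
  B via B→a: +{a}
  C via C→b b: +{b}
  S via S→A a S: +{b}
  S via S→a C: +{a}
  FIRST[S]={a,b}  FIRST[A]={b}  FIRST[B]={a}  FIRST[C]={b}
round 2:
  A via A→B a B: +{a}
  FIRST[S]={a,b}  FIRST[A]={a,b}  FIRST[B]={a}  FIRST[C]={b}
round 3: (no change)
  FIRST[S]={a,b}  FIRST[A]={a,b}  FIRST[B]={a}  FIRST[C]={b}

Compute FOLLOW by fixpoint:
seed FOLLOW(S) with $
[1]
  A→B a B: FOLLOW(B) ⊇ FIRST(a) = {a}; new: +{a}
  A→B b: FOLLOW(B) ⊇ FIRST(b) = {b}; new: +{b}
  S→A a S: FOLLOW(A) ⊇ FIRST(a) = {a}; new: +{a}
  S→a C: FOLLOW(C) ⊇ FOLLOW(S) ⊇ {$}; new: +{$}
  S: {$}  A: {a}  B: {a,b}  C: {$}
[2] (no change)
  S: {$}  A: {a}  B: {a,b}  C: {$}

FOLLOW(B) = ["a", "b"]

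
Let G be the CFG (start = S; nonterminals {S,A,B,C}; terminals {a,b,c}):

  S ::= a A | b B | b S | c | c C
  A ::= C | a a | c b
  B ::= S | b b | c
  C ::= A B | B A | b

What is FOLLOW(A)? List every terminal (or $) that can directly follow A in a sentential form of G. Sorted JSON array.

FIRST iteration:
round 1:
  A via A→a a: +{a}
  A via A→c b: +{c}
  B via B→b b: +{b}
  B via B→c: +{c}
  C via C→A B: +{a,c}
  C via C→B A: +{b}
  S via S→a A: +{a}
  S via S→b B: +{b}
  S via S→c: +{c}
  FIRST(S)={a,b,c}  FIRST(A)={a,c}  FIRST(B)={b,c}  FIRST(C)={a,b,c}
round 2:
  A via A→C: +{b}
  B via B→S: +{a}
  FIRST(S)={a,b,c}  FIRST(A)={a,b,c}  FIRST(B)={a,b,c}  FIRST(C)={a,b,c}
round 3: done
  FIRST(S)={a,b,c}  FIRST(A)={a,b,c}  FIRST(B)={a,b,c}  FIRST(C)={a,b,c}

Compute FOLLOW by fixpoint:
FOLLOW(S) := {$}
[1]
  C→A B: FOLLOW(A) ⊇ FIRST(B) = {a,b,c}; new: +{a,b,c}
  C→B A: FOLLOW(B) ⊇ FIRST(A) = {a,b,c}; new: +{a,b,c}
  S→a A: FOLLOW(A) ⊇ FOLLOW(S) ⊇ {$}; new: +{$}
  S→b B: FOLLOW(B) ⊇ FOLLOW(S) ⊇ {$}; new: +{$}
  S→c C: FOLLOW(C) ⊇ FOLLOW(S) ⊇ {$}; new: +{$}
  S: {$}  A: {$,a,b,c}  B: {$,a,b,c}  C: {$}
[2]
  A→C: FOLLOW(C) ⊇ FOLLOW(A) ⊇ {$,a,b,c}; new: +{a,b,c}
  B→S: FOLLOW(S) ⊇ FOLLOW(B) ⊇ {$,a,b,c}; new: +{a,b,c}
  S: {$,a,b,c}  A: {$,a,b,c}  B: {$,a,b,c}  C: {$,a,b,c}
[3] — fixpoint
  S: {$,a,b,c}  A: {$,a,b,c}  B: {$,a,b,c}  C: {$,a,b,c}

FOLLOW(A) = ["$", "a", "b", "c"]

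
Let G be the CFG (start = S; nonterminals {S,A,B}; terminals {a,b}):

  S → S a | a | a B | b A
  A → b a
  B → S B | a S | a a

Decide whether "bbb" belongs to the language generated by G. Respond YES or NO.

Convert to CNF:
  S -> S T1 | T0 A | T1 B | a
  A -> T0 T1
  B -> S B | T1 S | T1 T1
  T0 -> b
  T1 -> a

CYK table (by increasing span):
  [0..0]={T0}  "b"  orig:{}
  [1..1]={T0}  "b"  orig:{}
  [2..2]={T0}  "b"  orig:{}
  [0..1]=∅  "bb"
  [1..2]=∅  "bb"
  [0..2]=∅  "bbb"

S ∉ T[0,2] ⇒ NO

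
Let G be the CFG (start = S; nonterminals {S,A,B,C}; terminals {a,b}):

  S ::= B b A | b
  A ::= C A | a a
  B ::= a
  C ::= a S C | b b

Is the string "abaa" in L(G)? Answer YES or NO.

Convert to CNF:
  S -> B X3 | b
  A -> C A | T0 T0
  B -> a
  C -> T0 X2 | T1 T1
  T0 -> a
  T1 -> b
  X2 -> S C
  X3 -> T1 A

Fill CYK table bottom-up:
  cell(0,0) a: {B,T0}  orig:{B}
  cell(1,1) b: {S,T1}  orig:{S}
  cell(2,2) a: {B,T0}  orig:{B}
  cell(3,3) a: {B,T0}  orig:{B}
  cell(0,1) ab: ∅
  cell(1,2) ba: ∅
  cell(2,3) aa: {A}
  cell(0,2) aba: ∅
  cell(1,3) baa: {X3}  orig:{}
  cell(0,3) abaa: {S}

S ∈ T[0,3] ⇒ YES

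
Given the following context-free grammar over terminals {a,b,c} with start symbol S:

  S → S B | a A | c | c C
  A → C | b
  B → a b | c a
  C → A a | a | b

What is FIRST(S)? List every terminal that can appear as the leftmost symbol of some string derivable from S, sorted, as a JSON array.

FIRST iteration:
[1]
  A via A→b: +{b}
  B via B→a b: +{a}
  B via B→c a: +{c}
  C via C→A a: +{b}
  C via C→a: +{a}
  S via S→a A: +{a}
  S via S→c: +{c}
  S: {a,c}  A: {b}  B: {a,c}  C: {a,b}
[2]
  A via A→C: +{a}
  S: {a,c}  A: {a,b}  B: {a,c}  C: {a,b}
[3] (no change)
  S: {a,c}  A: {a,b}  B: {a,c}  C: {a,b}

FIRST(S) = ["a", "c"]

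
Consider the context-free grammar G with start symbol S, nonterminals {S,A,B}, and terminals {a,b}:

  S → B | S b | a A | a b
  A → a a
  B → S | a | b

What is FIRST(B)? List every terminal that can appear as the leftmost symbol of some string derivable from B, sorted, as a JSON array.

Compute FIRST by fixpoint:
iter 1:
  A via A→a a: +{a}
  B via B→a: +{a}
  B via B→b: +{b}
  S via S→B: +{a,b}
  FIRST(S)={a,b}  FIRST(A)={a}  FIRST(B)={a,b}
iter 2: done
  FIRST(S)={a,b}  FIRST(A)={a}  FIRST(B)={a,b}

FIRST(B) = ["a", "b"]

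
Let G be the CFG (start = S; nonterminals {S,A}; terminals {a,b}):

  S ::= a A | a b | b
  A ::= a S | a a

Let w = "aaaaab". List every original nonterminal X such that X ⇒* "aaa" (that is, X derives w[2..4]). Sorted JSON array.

CNF form of G:
  S -> T0 A | T0 T1 | b
  A -> T0 S | T0 T0
  T0 -> a
  T1 -> b

CYK table (by increasing span) — only the sub-triangle for w[2..4]:
  [2..2]={T0}  "a"  orig:{}
  [3..3]={T0}  "a"  orig:{}
  [4..4]={T0}  "a"  orig:{}
  [2..3]={A}  "aa"
  [3..4]={A}  "aa"
  [2..4]={S}  "aaa"

Original NTs in T[2,4] deriving "aaa": ["S"]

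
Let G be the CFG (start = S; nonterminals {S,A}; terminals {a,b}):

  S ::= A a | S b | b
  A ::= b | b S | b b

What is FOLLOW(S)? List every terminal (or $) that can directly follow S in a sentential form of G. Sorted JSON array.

FIRST iteration:
[1]
  A via A→b: +{b}
  S via S→A a: +{b}
  S: {b}  A: {b}
[2] — fixpoint
  S: {b}  A: {b}

FOLLOW sets:
initialize: $ ∈ FOLLOW(S)
[1]
  S→A a: FOLLOW(A) ⊇ FIRST(a) = {a}; new: +{a}
  S→S b: FOLLOW(S) ⊇ FIRST(b) = {b}; new: +{b}
  S: {$,b}  A: {a}
[2]
  A→b S: FOLLOW(S) ⊇ FOLLOW(A) ⊇ {a}; new: +{a}
  S: {$,a,b}  A: {a}
[3] (no change)
  S: {$,a,b}  A: {a}

FOLLOW(S) = ["$", "a", "b"]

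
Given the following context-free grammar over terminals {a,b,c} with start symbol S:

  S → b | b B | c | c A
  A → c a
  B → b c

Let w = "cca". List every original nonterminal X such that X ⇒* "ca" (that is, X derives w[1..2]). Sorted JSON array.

CNF form of G:
  S -> T0 A | T2 B | b | c
  A -> T0 T1
  B -> T2 T0
  T0 -> c
  T1 -> a
  T2 -> b

CYK table (by increasing span) — only the sub-triangle for w[1..2]:
  [1..1]={S,T0}  "c"  orig:{S}
  [2..2]={T1}  "a"  orig:{}
  [1..2]={A}  "ca"

Original NTs in T[1,2] deriving "ca": ["A"]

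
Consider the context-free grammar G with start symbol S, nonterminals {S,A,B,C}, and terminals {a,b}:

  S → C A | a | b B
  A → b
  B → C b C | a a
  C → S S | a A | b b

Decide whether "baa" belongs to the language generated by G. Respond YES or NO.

CNF form of G:
  S -> C A | T0 B | a
  A -> b
  B -> C X2 | T1 T1
  C -> S S | T0 T0 | T1 A
  T0 -> b
  T1 -> a
  X2 -> T0 C

CYK fill:
  cell(0,0) b: {A,T0}  orig:{A}
  cell(1,1) a: {S,T1}  orig:{S}
  cell(2,2) a: {S,T1}  orig:{S}
  cell(0,1) ba: ∅
  cell(1,2) aa: {B,C}
  cell(0,2) baa: {S,X2}  orig:{S}

S ∈ T[0,2] ⇒ YES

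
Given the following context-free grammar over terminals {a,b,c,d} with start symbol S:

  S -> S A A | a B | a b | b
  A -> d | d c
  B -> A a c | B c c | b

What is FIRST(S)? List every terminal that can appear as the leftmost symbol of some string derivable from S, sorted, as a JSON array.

Compute FIRST by fixpoint:
iter 1:
  A via A→d: +{d}
  B via B→A a c: +{d}
  B via B→b: +{b}
  S via S→a B: +{a}
  S via S→b: +{b}
  S: {a,b}  A: {d}  B: {b,d}
iter 2: done
  S: {a,b}  A: {d}  B: {b,d}

FIRST(S) = ["a", "b"]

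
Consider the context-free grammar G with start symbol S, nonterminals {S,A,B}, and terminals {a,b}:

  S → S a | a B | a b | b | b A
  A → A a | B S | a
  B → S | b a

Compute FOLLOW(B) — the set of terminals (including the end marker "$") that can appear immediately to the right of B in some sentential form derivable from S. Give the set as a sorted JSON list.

FIRST iteration:
[1]
  A via A→a: +{a}
  B via B→b a: +{b}
  S via S→a B: +{a}
  S via S→b: +{b}
  S: {a,b}  A: {a}  B: {b}
[2]
  A via A→B S: +{b}
  B via B→S: +{a}
  S: {a,b}  A: {a,b}  B: {a,b}
[3] (stable)
  S: {a,b}  A: {a,b}  B: {a,b}

FOLLOW iteration:
seed FOLLOW(S) with $
[1]
  A→A a: FOLLOW(A) ⊇ FIRST(a) = {a}; new: +{a}
  A→B S: FOLLOW(B) ⊇ FIRST(S) = {a,b}; new: +{a,b}
  A→B S: FOLLOW(S) ⊇ FOLLOW(A) ⊇ {a}; new: +{a}
  B→S: FOLLOW(S) ⊇ FOLLOW(B) ⊇ {a,b}; new: +{b}
  S→a B: FOLLOW(B) ⊇ FOLLOW(S) ⊇ {$,a,b}; new: +{$}
  S→b A: FOLLOW(A) ⊇ FOLLOW(S) ⊇ {$,a,b}; new: +{$,b}
  FOLLOW(S)={$,a,b}  FOLLOW(A)={$,a,b}  FOLLOW(B)={$,a,b}
[2] — fixpoint
  FOLLOW(S)={$,a,b}  FOLLOW(A)={$,a,b}  FOLLOW(B)={$,a,b}

FOLLOW(B) = ["$", "a", "b"]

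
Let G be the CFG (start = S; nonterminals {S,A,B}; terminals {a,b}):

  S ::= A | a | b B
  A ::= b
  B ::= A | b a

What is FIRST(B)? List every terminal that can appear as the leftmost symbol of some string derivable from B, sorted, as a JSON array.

Compute FIRST by fixpoint:
[1]
  A via A→b: +{b}
  B via B→A: +{b}
  S via S→A: +{b}
  S via S→a: +{a}
  S: {a,b}  A: {b}  B: {b}
[2] — fixpoint
  S: {a,b}  A: {b}  B: {b}

FIRST(B) = ["b"]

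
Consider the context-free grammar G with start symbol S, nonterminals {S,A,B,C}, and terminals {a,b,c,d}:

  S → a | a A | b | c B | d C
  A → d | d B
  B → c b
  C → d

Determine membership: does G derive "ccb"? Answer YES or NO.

Convert to CNF:
  S -> T0 C | T1 B | T3 A | a | b
  A -> T0 B | d
  B -> T1 T2
  C -> d
  T0 -> d
  T1 -> c
  T2 -> b
  T3 -> a

CYK fill:
  T[0,0] 'c' = {T1}  orig:{}
  T[1,1] 'c' = {T1}  orig:{}
  T[2,2] 'b' = {S,T2}  orig:{S}
  T[0,1] 'cc' = ∅
  T[1,2] 'cb' = {B}
  T[0,2] 'ccb' = {S}

S ∈ T[0,2] ⇒ YES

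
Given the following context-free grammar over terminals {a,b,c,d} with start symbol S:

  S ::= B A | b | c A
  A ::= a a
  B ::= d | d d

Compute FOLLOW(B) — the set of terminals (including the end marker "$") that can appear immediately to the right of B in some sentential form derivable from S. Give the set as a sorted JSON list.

FIRST iteration:
round 1:
  A via A→a a: +{a}
  B via B→d: +{d}
  S via S→B A: +{d}
  S via S→b: +{b}
  S via S→c A: +{c}
  FIRST(S)={b,c,d}  FIRST(A)={a}  FIRST(B)={d}
round 2: (no change)
  FIRST(S)={b,c,d}  FIRST(A)={a}  FIRST(B)={d}

FOLLOW iteration:
seed FOLLOW(S) with $
round 1:
  S→B A: FOLLOW(B) ⊇ FIRST(A) = {a}; new: +{a}
  S→B A: FOLLOW(A) ⊇ FOLLOW(S) ⊇ {$}; new: +{$}
  FOLLOW(S)={$}  FOLLOW(A)={$}  FOLLOW(B)={a}
round 2: (no change)
  FOLLOW(S)={$}  FOLLOW(A)={$}  FOLLOW(B)={a}

FOLLOW(B) = ["a"]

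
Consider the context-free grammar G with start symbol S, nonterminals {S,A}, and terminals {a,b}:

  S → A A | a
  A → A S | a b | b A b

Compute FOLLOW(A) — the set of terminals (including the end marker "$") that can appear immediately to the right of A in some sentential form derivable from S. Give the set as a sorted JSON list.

FIRST sets, iterate to fixpoint:
[1]
  A via A→a b: +{a}
  A via A→b A b: +{b}
  S via S→A A: +{a,b}
  FIRST[S]={a,b}  FIRST[A]={a,b}
[2] (stable)
  FIRST[S]={a,b}  FIRST[A]={a,b}

FOLLOW iteration:
seed FOLLOW(S) with $
iter 1:
  A→A S: FOLLOW(A) ⊇ FIRST(S) = {a,b}; new: +{a,b}
  A→A S: FOLLOW(S) ⊇ FOLLOW(A) ⊇ {a,b}; new: +{a,b}
  S→A A: FOLLOW(A) ⊇ FOLLOW(S) ⊇ {$,a,b}; new: +{$}
  S: {$,a,b}  A: {$,a,b}
iter 2: (stable)
  S: {$,a,b}  A: {$,a,b}

FOLLOW(A) = ["$", "a", "b"]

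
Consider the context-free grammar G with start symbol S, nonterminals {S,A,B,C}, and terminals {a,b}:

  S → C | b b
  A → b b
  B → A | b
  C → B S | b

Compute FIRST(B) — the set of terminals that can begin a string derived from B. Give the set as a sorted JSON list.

FIRST iteration:
[1]
  A via A→b b: +{b}
  B via B→A: +{b}
  C via C→B S: +{b}
  S via S→C: +{b}
  S: {b}  A: {b}  B: {b}  C: {b}
[2] (stable)
  S: {b}  A: {b}  B: {b}  C: {b}

FIRST(B) = ["b"]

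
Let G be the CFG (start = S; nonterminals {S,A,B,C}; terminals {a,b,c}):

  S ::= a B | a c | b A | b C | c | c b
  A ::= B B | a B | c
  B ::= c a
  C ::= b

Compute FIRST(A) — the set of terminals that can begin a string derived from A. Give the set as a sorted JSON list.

Compute FIRST by fixpoint:
round 1:
  A via A→a B: +{a}
  A via A→c: +{c}
  B via B→c a: +{c}
  C via C→b: +{b}
  S via S→a B: +{a}
  S via S→b A: +{b}
  S via S→c: +{c}
  S: {a,b,c}  A: {a,c}  B: {c}  C: {b}
round 2: (no change)
  S: {a,b,c}  A: {a,c}  B: {c}  C: {b}

FIRST(A) = ["a", "c"]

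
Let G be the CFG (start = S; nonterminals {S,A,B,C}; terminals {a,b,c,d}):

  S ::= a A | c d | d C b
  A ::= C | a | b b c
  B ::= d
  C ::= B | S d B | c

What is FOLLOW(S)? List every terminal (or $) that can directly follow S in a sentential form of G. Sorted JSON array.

FIRST iteration:
pass 1:
  A via A→a: +{a}
  A via A→b b c: +{b}
  B via B→d: +{d}
  C via C→B: +{d}
  C via C→c: +{c}
  S via S→a A: +{a}
  S via S→c d: +{c}
  S via S→d C b: +{d}
  FIRST(S)={a,c,d}  FIRST(A)={a,b}  FIRST(B)={d}  FIRST(C)={c,d}
pass 2:
  A via A→C: +{c,d}
  C via C→S d B: +{a}
  FIRST(S)={a,c,d}  FIRST(A)={a,b,c,d}  FIRST(B)={d}  FIRST(C)={a,c,d}
pass 3: done
  FIRST(S)={a,c,d}  FIRST(A)={a,b,c,d}  FIRST(B)={d}  FIRST(C)={a,c,d}

FOLLOW iteration:
seed FOLLOW(S) with $
iter 1:
  C→S d B: FOLLOW(S) ⊇ FIRST(d) = {d}; new: +{d}
  S→a A: FOLLOW(A) ⊇ FOLLOW(S) ⊇ {$,d}; new: +{$,d}
  S→d C b: FOLLOW(C) ⊇ FIRST(b) = {b}; new: +{b}
  FOLLOW[S]={$,d}  FOLLOW[A]={$,d}  FOLLOW[B]={}  FOLLOW[C]={b}
iter 2:
  A→C: FOLLOW(C) ⊇ FOLLOW(A) ⊇ {$,d}; new: +{$,d}
  C→B: FOLLOW(B) ⊇ FOLLOW(C) ⊇ {$,b,d}; new: +{$,b,d}
  FOLLOW[S]={$,d}  FOLLOW[A]={$,d}  FOLLOW[B]={$,b,d}  FOLLOW[C]={$,b,d}
iter 3: (no change)
  FOLLOW[S]={$,d}  FOLLOW[A]={$,d}  FOLLOW[B]={$,b,d}  FOLLOW[C]={$,b,d}

FOLLOW(S) = ["$", "d"]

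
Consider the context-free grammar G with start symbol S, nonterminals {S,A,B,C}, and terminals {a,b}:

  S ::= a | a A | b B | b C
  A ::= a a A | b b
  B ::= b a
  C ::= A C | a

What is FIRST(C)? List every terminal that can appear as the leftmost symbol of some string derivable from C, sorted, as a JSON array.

FIRST sets, iterate to fixpoint:
pass 1:
  A via A→a a A: +{a}
  A via A→b b: +{b}
  B via B→b a: +{b}
  C via C→A C: +{a,b}
  S via S→a: +{a}
  S via S→b B: +{b}
  S: {a,b}  A: {a,b}  B: {b}  C: {a,b}
pass 2: (stable)
  S: {a,b}  A: {a,b}  B: {b}  C: {a,b}

FIRST(C) = ["a", "b"]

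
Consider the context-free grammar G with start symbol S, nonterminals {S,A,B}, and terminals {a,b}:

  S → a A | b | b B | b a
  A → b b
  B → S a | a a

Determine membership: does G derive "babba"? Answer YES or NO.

CNF form of G:
  S -> T0 B | T0 T1 | T1 A | b
  A -> T0 T0
  B -> S T1 | T1 T1
  T0 -> b
  T1 -> a

Fill CYK table bottom-up:
  T[0,0] 'b' = {S,T0}  orig:{S}
  T[1,1] 'a' = {T1}  orig:{}
  T[2,2] 'b' = {S,T0}  orig:{S}
  T[3,3] 'b' = {S,T0}  orig:{S}
  T[4,4] 'a' = {T1}  orig:{}
  T[0,1] 'ba' = {B,S}
  T[1,2] 'ab' = ∅
  T[2,3] 'bb' = {A}
  T[3,4] 'ba' = {B,S}
  T[0,2] 'bab' = ∅
  T[1,3] 'abb' = {S}
  T[2,4] 'bba' = {S}
  T[0,3] 'babb' = ∅
  T[1,4] 'abba' = {B}
  T[0,4] 'babba' = {S}

S ∈ T[0,4] ⇒ YES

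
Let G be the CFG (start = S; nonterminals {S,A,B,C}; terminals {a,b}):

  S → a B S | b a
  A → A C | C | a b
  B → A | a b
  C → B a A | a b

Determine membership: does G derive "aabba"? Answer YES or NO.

Convert to CNF:
  S -> T0 X5 | T1 T0
  A -> A C | B X2 | T0 T1
  B -> A C | B X3 | T0 T1
  C -> B X4 | T0 T1
  T0 -> a
  T1 -> b
  X2 -> T0 A
  X3 -> T0 A
  X4 -> T0 A
  X5 -> B S

CYK table (by increasing span):
  cell(0,0) a: {T0}  orig:{}
  cell(1,1) a: {T0}  orig:{}
  cell(2,2) b: {T1}  orig:{}
  cell(3,3) b: {T1}  orig:{}
  cell(4,4) a: {T0}  orig:{}
  cell(0,1) aa: ∅
  cell(1,2) ab: {A,B,C}
  cell(2,3) bb: ∅
  cell(3,4) ba: {S}
  cell(0,2) aab: {X2,X3,X4}  orig:{}
  cell(1,3) abb: ∅
  cell(2,4) bba: ∅
  cell(0,3) aabb: ∅
  cell(1,4) abba: {X5}  orig:{}
  cell(0,4) aabba: {S}

S ∈ T[0,4] ⇒ YES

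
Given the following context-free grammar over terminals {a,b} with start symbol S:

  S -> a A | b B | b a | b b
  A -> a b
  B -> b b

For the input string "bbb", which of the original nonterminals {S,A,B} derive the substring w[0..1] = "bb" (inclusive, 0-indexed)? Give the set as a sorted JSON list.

CNF form of G:
  S -> T0 A | T1 B | T1 T0 | T1 T1
  A -> T0 T1
  B -> T1 T1
  T0 -> a
  T1 -> b

CYK fill — only the sub-triangle for w[0..1]:
  T[0,0] 'b' = {T1}  orig:{}
  T[1,1] 'b' = {T1}  orig:{}
  T[0,1] 'bb' = {B,S}

Original NTs in T[0,1] deriving "bb": ["B", "S"]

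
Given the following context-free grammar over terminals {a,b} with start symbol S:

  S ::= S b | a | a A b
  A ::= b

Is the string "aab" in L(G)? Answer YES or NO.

Convert to CNF:
  S -> S T0 | T1 X2 | a
  A -> b
  T0 -> b
  T1 -> a
  X2 -> A T0

CYK fill:
  T[0,0] 'a' = {S,T1}  orig:{S}
  T[1,1] 'a' = {S,T1}  orig:{S}
  T[2,2] 'b' = {A,T0}  orig:{A}
  T[0,1] 'aa' = ∅
  T[1,2] 'ab' = {S}
  T[0,2] 'aab' = ∅

S ∉ T[0,2] ⇒ NO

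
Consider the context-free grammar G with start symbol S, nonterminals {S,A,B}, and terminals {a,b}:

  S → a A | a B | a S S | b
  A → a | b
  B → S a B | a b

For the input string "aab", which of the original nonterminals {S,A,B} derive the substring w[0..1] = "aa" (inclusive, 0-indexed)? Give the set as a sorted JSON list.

Convert to CNF:
  S -> T0 A | T0 B | T0 X3 | b
  A -> a | b
  B -> S X2 | T0 T1
  T0 -> a
  T1 -> b
  X2 -> T0 B
  X3 -> S S

CYK fill (cells [i..j] with 0 ≤ i ≤ j ≤ 1 only):
  T[0,0] 'a' = {A,T0}  orig:{A}
  T[1,1] 'a' = {A,T0}  orig:{A}
  T[0,1] 'aa' = {S}

Original NTs in T[0,1] deriving "aa": ["S"]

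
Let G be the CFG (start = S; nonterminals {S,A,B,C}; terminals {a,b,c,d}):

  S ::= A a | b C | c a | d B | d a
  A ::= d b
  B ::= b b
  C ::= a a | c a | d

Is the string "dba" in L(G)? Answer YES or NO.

Convert to CNF:
  S -> A T2 | T0 B | T0 T2 | T1 C | T3 T2
  A -> T0 T1
  B -> T1 T1
  C -> T2 T2 | T3 T2 | d
  T0 -> d
  T1 -> b
  T2 -> a
  T3 -> c

CYK table (by increasing span):
  T[0,0] 'd' = {C,T0}  orig:{C}
  T[1,1] 'b' = {T1}  orig:{}
  T[2,2] 'a' = {T2}  orig:{}
  T[0,1] 'db' = {A}
  T[1,2] 'ba' = ∅
  T[0,2] 'dba' = {S}

S ∈ T[0,2] ⇒ YES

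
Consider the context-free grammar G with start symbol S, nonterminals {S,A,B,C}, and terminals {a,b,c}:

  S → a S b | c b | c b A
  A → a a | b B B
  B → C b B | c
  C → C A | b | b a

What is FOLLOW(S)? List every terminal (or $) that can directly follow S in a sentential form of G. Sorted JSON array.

Compute FIRST by fixpoint:
round 1:
  A via A→a a: +{a}
  A via A→b B B: +{b}
  B via B→c: +{c}
  C via C→b: +{b}
  S via S→a S b: +{a}
  S via S→c b: +{c}
  FIRST[S]={a,c}  FIRST[A]={a,b}  FIRST[B]={c}  FIRST[C]={b}
round 2:
  B via B→C b B: +{b}
  FIRST[S]={a,c}  FIRST[A]={a,b}  FIRST[B]={b,c}  FIRST[C]={b}
round 3: — fixpoint
  FIRST[S]={a,c}  FIRST[A]={a,b}  FIRST[B]={b,c}  FIRST[C]={b}

FOLLOW sets:
seed FOLLOW(S) with $
round 1:
  A→b B B: FOLLOW(B) ⊇ FIRST(B) = {b,c}; new: +{b,c}
  B→C b B: FOLLOW(C) ⊇ FIRST(b) = {b}; new: +{b}
  C→C A: FOLLOW(C) ⊇ FIRST(A) = {a,b}; new: +{a}
  C→C A: FOLLOW(A) ⊇ FOLLOW(C) ⊇ {a,b}; new: +{a,b}
  S→a S b: FOLLOW(S) ⊇ FIRST(b) = {b}; new: +{b}
  S→c b A: FOLLOW(A) ⊇ FOLLOW(S) ⊇ {$,b}; new: +{$}
  FOLLOW[S]={$,b}  FOLLOW[A]={$,a,b}  FOLLOW[B]={b,c}  FOLLOW[C]={a,b}
round 2:
  A→b B B: FOLLOW(B) ⊇ FOLLOW(A) ⊇ {$,a,b}; new: +{$,a}
  FOLLOW[S]={$,b}  FOLLOW[A]={$,a,b}  FOLLOW[B]={$,a,b,c}  FOLLOW[C]={a,b}
round 3: (no change)
  FOLLOW[S]={$,b}  FOLLOW[A]={$,a,b}  FOLLOW[B]={$,a,b,c}  FOLLOW[C]={a,b}

FOLLOW(S) = ["$", "b"]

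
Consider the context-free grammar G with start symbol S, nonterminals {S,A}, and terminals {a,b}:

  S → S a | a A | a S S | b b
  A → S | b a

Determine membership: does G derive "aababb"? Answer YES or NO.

CNF form of G:
  S -> S T0 | T0 A | T0 X3 | T1 T1
  A -> S T0 | T0 A | T0 X2 | T1 T0 | T1 T1
  T0 -> a
  T1 -> b
  X2 -> S S
  X3 -> S S

CYK fill:
  [0..0]={T0}  "a"  orig:{}
  [1..1]={T0}  "a"  orig:{}
  [2..2]={T1}  "b"  orig:{}
  [3..3]={T0}  "a"  orig:{}
  [4..4]={T1}  "b"  orig:{}
  [5..5]={T1}  "b"  orig:{}
  [0..1]=∅  "aa"
  [1..2]=∅  "ab"
  [2..3]={A}  "ba"
  [3..4]=∅  "ab"
  [4..5]={A,S}  "bb"
  [0..2]=∅  "aab"
  [1..3]={A,S}  "aba"
  [2..4]=∅  "bab"
  [3..5]={A,S}  "abb"
  [0..3]={A,S}  "aaba"
  [1..4]=∅  "abab"
  [2..5]=∅  "babb"
  [0..4]=∅  "aabab"
  [1..5]={X2,X3}  "ababb"  orig:{}
  [0..5]={A,S,X2,X3}  "aababb"  orig:{A,S}

S ∈ T[0,5] ⇒ YES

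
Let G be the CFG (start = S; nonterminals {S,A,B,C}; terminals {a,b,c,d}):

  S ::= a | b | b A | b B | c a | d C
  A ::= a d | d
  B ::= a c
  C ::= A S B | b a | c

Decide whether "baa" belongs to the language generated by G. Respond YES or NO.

Convert to CNF:
  S -> T1 C | T2 T0 | T3 A | T3 B | a | b
  A -> T0 T1 | d
  B -> T0 T2
  C -> A X4 | T3 T0 | c
  T0 -> a
  T1 -> d
  T2 -> c
  T3 -> b
  X4 -> S B

Fill CYK table bottom-up:
  [0..0]={S,T3}  "b"  orig:{S}
  [1..1]={S,T0}  "a"  orig:{S}
  [2..2]={S,T0}  "a"  orig:{S}
  [0..1]={C}  "ba"
  [1..2]=∅  "aa"
  [0..2]=∅  "baa"

S ∉ T[0,2] ⇒ NO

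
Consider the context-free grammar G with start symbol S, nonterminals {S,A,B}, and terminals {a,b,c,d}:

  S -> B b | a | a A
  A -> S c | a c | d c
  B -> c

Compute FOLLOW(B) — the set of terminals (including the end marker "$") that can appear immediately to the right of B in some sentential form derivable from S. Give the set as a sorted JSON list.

FIRST iteration:
iter 1:
  A via A→a c: +{a}
  A via A→d c: +{d}
  B via B→c: +{c}
  S via S→B b: +{c}
  S via S→a: +{a}
  FIRST[S]={a,c}  FIRST[A]={a,d}  FIRST[B]={c}
iter 2:
  A via A→S c: +{c}
  FIRST[S]={a,c}  FIRST[A]={a,c,d}  FIRST[B]={c}
iter 3: — fixpoint
  FIRST[S]={a,c}  FIRST[A]={a,c,d}  FIRST[B]={c}

FOLLOW sets:
FOLLOW(S) := {$}
round 1:
  A→S c: FOLLOW(S) ⊇ FIRST(c) = {c}; new: +{c}
  S→B b: FOLLOW(B) ⊇ FIRST(b) = {b}; new: +{b}
  S→a A: FOLLOW(A) ⊇ FOLLOW(S) ⊇ {$,c}; new: +{$,c}
  FOLLOW[S]={$,c}  FOLLOW[A]={$,c}  FOLLOW[B]={b}
round 2: done
  FOLLOW[S]={$,c}  FOLLOW[A]={$,c}  FOLLOW[B]={b}

FOLLOW(B) = ["b"]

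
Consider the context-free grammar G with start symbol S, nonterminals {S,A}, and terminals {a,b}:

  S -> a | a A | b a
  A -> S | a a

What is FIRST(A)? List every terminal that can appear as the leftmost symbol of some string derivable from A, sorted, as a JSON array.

FIRST iteration:
pass 1:
  A via A→a a: +{a}
  S via S→a: +{a}
  S via S→b a: +{b}
  FIRST(S)={a,b}  FIRST(A)={a}
pass 2:
  A via A→S: +{b}
  FIRST(S)={a,b}  FIRST(A)={a,b}
pass 3: (no change)
  FIRST(S)={a,b}  FIRST(A)={a,b}

FIRST(A) = ["a", "b"]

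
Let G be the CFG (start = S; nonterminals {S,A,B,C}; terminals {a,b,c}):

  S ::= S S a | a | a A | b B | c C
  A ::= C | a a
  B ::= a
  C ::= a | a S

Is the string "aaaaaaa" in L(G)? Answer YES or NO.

CNF form of G:
  S -> S X3 | T0 A | T1 B | T2 C | a
  A -> T0 S | T0 T0 | a
  B -> a
  C -> T0 S | a
  T0 -> a
  T1 -> b
  T2 -> c
  X3 -> S T0

Fill CYK table bottom-up:
  cell(0,0) a: {A,B,C,S,T0}  orig:{A,B,C,S}
  cell(1,1) a: {A,B,C,S,T0}  orig:{A,B,C,S}
  cell(2,2) a: {A,B,C,S,T0}  orig:{A,B,C,S}
  cell(3,3) a: {A,B,C,S,T0}  orig:{A,B,C,S}
  cell(4,4) a: {A,B,C,S,T0}  orig:{A,B,C,S}
  cell(5,5) a: {A,B,C,S,T0}  orig:{A,B,C,S}
  cell(6,6) a: {A,B,C,S,T0}  orig:{A,B,C,S}
  cell(0,1) aa: {A,C,S,X3}  orig:{A,C,S}
  cell(1,2) aa: {A,C,S,X3}  orig:{A,C,S}
  cell(2,3) aa: {A,C,S,X3}  orig:{A,C,S}
  cell(3,4) aa: {A,C,S,X3}  orig:{A,C,S}
  cell(4,5) aa: {A,C,S,X3}  orig:{A,C,S}
  cell(5,6) aa: {A,C,S,X3}  orig:{A,C,S}
  cell(0,2) aaa: {A,C,S,X3}  orig:{A,C,S}
  cell(1,3) aaa: {A,C,S,X3}  orig:{A,C,S}
  cell(2,4) aaa: {A,C,S,X3}  orig:{A,C,S}
  cell(3,5) aaa: {A,C,S,X3}  orig:{A,C,S}
  cell(4,6) aaa: {A,C,S,X3}  orig:{A,C,S}
  cell(0,3) aaaa: {A,C,S,X3}  orig:{A,C,S}
  cell(1,4) aaaa: {A,C,S,X3}  orig:{A,C,S}
  cell(2,5) aaaa: {A,C,S,X3}  orig:{A,C,S}
  cell(3,6) aaaa: {A,C,S,X3}  orig:{A,C,S}
  cell(0,4) aaaaa: {A,C,S,X3}  orig:{A,C,S}
  cell(1,5) aaaaa: {A,C,S,X3}  orig:{A,C,S}
  cell(2,6) aaaaa: {A,C,S,X3}  orig:{A,C,S}
  cell(0,5) aaaaaa: {A,C,S,X3}  orig:{A,C,S}
  cell(1,6) aaaaaa: {A,C,S,X3}  orig:{A,C,S}
  cell(0,6) aaaaaaa: {A,C,S,X3}  orig:{A,C,S}

S ∈ T[0,6] ⇒ YES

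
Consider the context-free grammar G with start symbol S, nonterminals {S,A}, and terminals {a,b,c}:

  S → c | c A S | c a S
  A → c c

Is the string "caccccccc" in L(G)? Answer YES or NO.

Convert to CNF:
  S -> T0 X2 | T0 X3 | c
  A -> T0 T0
  T0 -> c
  T1 -> a
  X2 -> A S
  X3 -> T1 S

CYK fill:
  T[0,0] 'c' = {S,T0}  orig:{S}
  T[1,1] 'a' = {T1}  orig:{}
  T[2,2] 'c' = {S,T0}  orig:{S}
  T[3,3] 'c' = {S,T0}  orig:{S}
  T[4,4] 'c' = {S,T0}  orig:{S}
  T[5,5] 'c' = {S,T0}  orig:{S}
  T[6,6] 'c' = {S,T0}  orig:{S}
  T[7,7] 'c' = {S,T0}  orig:{S}
  T[8,8] 'c' = {S,T0}  orig:{S}
  T[0,1] 'ca' = ∅
  T[1,2] 'ac' = {X3}  orig:{}
  T[2,3] 'cc' = {A}
  T[3,4] 'cc' = {A}
  T[4,5] 'cc' = {A}
  T[5,6] 'cc' = {A}
  T[6,7] 'cc' = {A}
  T[7,8] 'cc' = {A}
  T[0,2] 'cac' = {S}
  T[1,3] 'acc' = ∅
  T[2,4] 'ccc' = {X2}  orig:{}
  T[3,5] 'ccc' = {X2}  orig:{}
  T[4,6] 'ccc' = {X2}  orig:{}
  T[5,7] 'ccc' = {X2}  orig:{}
  T[6,8] 'ccc' = {X2}  orig:{}
  T[0,3] 'cacc' = ∅
  T[1,4] 'accc' = ∅
  T[2,5] 'cccc' = {S}
  T[3,6] 'cccc' = {S}
  T[4,7] 'cccc' = {S}
  T[5,8] 'cccc' = {S}
  T[0,4] 'caccc' = ∅
  T[1,5] 'acccc' = {X3}  orig:{}
  T[2,6] 'ccccc' = ∅
  T[3,7] 'ccccc' = ∅
  T[4,8] 'ccccc' = ∅
  T[0,5] 'cacccc' = {S}
  T[1,6] 'accccc' = ∅
  T[2,7] 'cccccc' = {X2}  orig:{}
  T[3,8] 'cccccc' = {X2}  orig:{}
  T[0,6] 'caccccc' = ∅
  T[1,7] 'acccccc' = ∅
  T[2,8] 'ccccccc' = {S}
  T[0,7] 'cacccccc' = ∅
  T[1,8] 'accccccc' = {X3}  orig:{}
  T[0,8] 'caccccccc' = {S}

S ∈ T[0,8] ⇒ YES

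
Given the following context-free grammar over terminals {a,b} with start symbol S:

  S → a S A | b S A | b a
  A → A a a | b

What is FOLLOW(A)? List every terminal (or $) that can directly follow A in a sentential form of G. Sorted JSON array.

FIRST sets, iterate to fixpoint:
pass 1:
  A via A→b: +{b}
  S via S→a S A: +{a}
  S via S→b S A: +{b}
  FIRST[S]={a,b}  FIRST[A]={b}
pass 2: done
  FIRST[S]={a,b}  FIRST[A]={b}

Compute FOLLOW by fixpoint:
seed FOLLOW(S) with $
iter 1:
  A→A a a: FOLLOW(A) ⊇ FIRST(a) = {a}; new: +{a}
  S→a S A: FOLLOW(S) ⊇ FIRST(A) = {b}; new: +{b}
  S→a S A: FOLLOW(A) ⊇ FOLLOW(S) ⊇ {$,b}; new: +{$,b}
  FOLLOW[S]={$,b}  FOLLOW[A]={$,a,b}
iter 2: (no change)
  FOLLOW[S]={$,b}  FOLLOW[A]={$,a,b}

FOLLOW(A) = ["$", "a", "b"]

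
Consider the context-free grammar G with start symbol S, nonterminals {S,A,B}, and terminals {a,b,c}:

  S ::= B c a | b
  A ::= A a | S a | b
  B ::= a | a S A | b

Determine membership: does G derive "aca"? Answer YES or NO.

CNF form of G:
  S -> B X3 | b
  A -> A T0 | S T0 | b
  B -> T0 X2 | a | b
  T0 -> a
  T1 -> c
  X2 -> S A
  X3 -> T1 T0

Fill CYK table bottom-up:
  [0..0]={B,T0}  "a"  orig:{B}
  [1..1]={T1}  "c"  orig:{}
  [2..2]={B,T0}  "a"  orig:{B}
  [0..1]=∅  "ac"
  [1..2]={X3}  "ca"  orig:{}
  [0..2]={S}  "aca"

S ∈ T[0,2] ⇒ YES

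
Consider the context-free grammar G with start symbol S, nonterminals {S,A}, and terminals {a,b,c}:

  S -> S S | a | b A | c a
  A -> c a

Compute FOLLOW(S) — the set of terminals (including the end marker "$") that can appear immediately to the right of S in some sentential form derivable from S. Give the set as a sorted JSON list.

Compute FIRST by fixpoint:
pass 1:
  A via A→c a: +{c}
  S via S→a: +{a}
  S via S→b A: +{b}
  S via S→c a: +{c}
  FIRST(S)={a,b,c}  FIRST(A)={c}
pass 2: done
  FIRST(S)={a,b,c}  FIRST(A)={c}

Compute FOLLOW by fixpoint:
FOLLOW(S) := {$}
[1]
  S→S S: FOLLOW(S) ⊇ FIRST(S) = {a,b,c}; new: +{a,b,c}
  S→b A: FOLLOW(A) ⊇ FOLLOW(S) ⊇ {$,a,b,c}; new: +{$,a,b,c}
  S: {$,a,b,c}  A: {$,a,b,c}
[2] done
  S: {$,a,b,c}  A: {$,a,b,c}

FOLLOW(S) = ["$", "a", "b", "c"]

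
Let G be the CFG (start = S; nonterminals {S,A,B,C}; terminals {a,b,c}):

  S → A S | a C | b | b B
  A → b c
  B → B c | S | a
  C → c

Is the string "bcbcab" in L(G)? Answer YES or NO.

CNF form of G:
  S -> A S | T0 B | T2 C | b
  A -> T0 T1
  B -> A S | B T1 | T0 B | T2 C | a | b
  C -> c
  T0 -> b
  T1 -> c
  T2 -> a

Fill CYK table bottom-up:
  cell(0,0) b: {B,S,T0}  orig:{B,S}
  cell(1,1) c: {C,T1}  orig:{C}
  cell(2,2) b: {B,S,T0}  orig:{B,S}
  cell(3,3) c: {C,T1}  orig:{C}
  cell(4,4) a: {B,T2}  orig:{B}
  cell(5,5) b: {B,S,T0}  orig:{B,S}
  cell(0,1) bc: {A,B}
  cell(1,2) cb: ∅
  cell(2,3) bc: {A,B}
  cell(3,4) ca: ∅
  cell(4,5) ab: ∅
  cell(0,2) bcb: {B,S}
  cell(1,3) cbc: ∅
  cell(2,4) bca: ∅
  cell(3,5) cab: ∅
  cell(0,3) bcbc: {B}
  cell(1,4) cbca: ∅
  cell(2,5) bcab: ∅
  cell(0,4) bcbca: ∅
  cell(1,5) cbcab: ∅
  cell(0,5) bcbcab: ∅

S ∉ T[0,5] ⇒ NO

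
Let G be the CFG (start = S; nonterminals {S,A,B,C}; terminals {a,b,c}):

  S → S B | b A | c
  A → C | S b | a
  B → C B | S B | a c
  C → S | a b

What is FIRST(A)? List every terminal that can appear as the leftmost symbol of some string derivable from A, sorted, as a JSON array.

Compute FIRST by fixpoint:
iter 1:
  A via A→a: +{a}
  B via B→a c: +{a}
  C via C→a b: +{a}
  S via S→b A: +{b}
  S via S→c: +{c}
  S: {b,c}  A: {a}  B: {a}  C: {a}
iter 2:
  A via A→S b: +{b,c}
  B via B→S B: +{b,c}
  C via C→S: +{b,c}
  S: {b,c}  A: {a,b,c}  B: {a,b,c}  C: {a,b,c}
iter 3: — fixpoint
  S: {b,c}  A: {a,b,c}  B: {a,b,c}  C: {a,b,c}

FIRST(A) = ["a", "b", "c"]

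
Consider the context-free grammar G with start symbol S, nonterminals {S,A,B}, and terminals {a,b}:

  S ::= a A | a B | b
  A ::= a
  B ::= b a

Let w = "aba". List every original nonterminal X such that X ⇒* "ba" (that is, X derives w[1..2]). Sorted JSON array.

Convert to CNF:
  S -> T1 A | T1 B | b
  A -> a
  B -> T0 T1
  T0 -> b
  T1 -> a

CYK table (by increasing span) — only the sub-triangle for w[1..2]:
  cell(1,1) b: {S,T0}  orig:{S}
  cell(2,2) a: {A,T1}  orig:{A}
  cell(1,2) ba: {B}

Original NTs in T[1,2] deriving "ba": ["B"]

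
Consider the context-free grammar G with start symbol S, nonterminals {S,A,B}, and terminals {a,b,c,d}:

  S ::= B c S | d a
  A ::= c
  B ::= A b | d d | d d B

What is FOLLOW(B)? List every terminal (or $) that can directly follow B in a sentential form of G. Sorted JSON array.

FIRST iteration:
[1]
  A via A→c: +{c}
  B via B→A b: +{c}
  B via B→d d: +{d}
  S via S→B c S: +{c,d}
  FIRST[S]={c,d}  FIRST[A]={c}  FIRST[B]={c,d}
[2] done
  FIRST[S]={c,d}  FIRST[A]={c}  FIRST[B]={c,d}

FOLLOW sets:
seed FOLLOW(S) with $
[1]
  B→A b: FOLLOW(A) ⊇ FIRST(b) = {b}; new: +{b}
  S→B c S: FOLLOW(B) ⊇ FIRST(c) = {c}; new: +{c}
  FOLLOW[S]={$}  FOLLOW[A]={b}  FOLLOW[B]={c}
[2] (no change)
  FOLLOW[S]={$}  FOLLOW[A]={b}  FOLLOW[B]={c}

FOLLOW(B) = ["c"]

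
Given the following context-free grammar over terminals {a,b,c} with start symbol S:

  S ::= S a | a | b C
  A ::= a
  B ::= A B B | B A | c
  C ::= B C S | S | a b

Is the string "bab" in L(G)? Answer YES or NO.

CNF form of G:
  S -> S T0 | T1 C | a
  A -> a
  B -> A X2 | B A | c
  C -> B X3 | S T0 | T0 T1 | T1 C | a
  T0 -> a
  T1 -> b
  X2 -> B B
  X3 -> C S

CYK fill:
  [0..0]={T1}  "b"  orig:{}
  [1..1]={A,C,S,T0}  "a"  orig:{A,C,S}
  [2..2]={T1}  "b"  orig:{}
  [0..1]={C,S}  "ba"
  [1..2]={C}  "ab"
  [0..2]={C,S}  "bab"

S ∈ T[0,2] ⇒ YES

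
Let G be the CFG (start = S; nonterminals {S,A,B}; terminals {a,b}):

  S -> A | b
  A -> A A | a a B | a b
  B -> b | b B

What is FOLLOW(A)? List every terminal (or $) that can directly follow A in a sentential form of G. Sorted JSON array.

FIRST iteration:
iter 1:
  A via A→a a B: +{a}
  B via B→b: +{b}
  S via S→A: +{a}
  S via S→b: +{b}
  S: {a,b}  A: {a}  B: {b}
iter 2: (stable)
  S: {a,b}  A: {a}  B: {b}

Compute FOLLOW by fixpoint:
initialize: $ ∈ FOLLOW(S)
round 1:
  A→A A: FOLLOW(A) ⊇ FIRST(A) = {a}; new: +{a}
  A→a a B: FOLLOW(B) ⊇ FOLLOW(A) ⊇ {a}; new: +{a}
  S→A: FOLLOW(A) ⊇ FOLLOW(S) ⊇ {$}; new: +{$}
  S: {$}  A: {$,a}  B: {a}
round 2:
  A→a a B: FOLLOW(B) ⊇ FOLLOW(A) ⊇ {$,a}; new: +{$}
  S: {$}  A: {$,a}  B: {$,a}
round 3: (stable)
  S: {$}  A: {$,a}  B: {$,a}

FOLLOW(A) = ["$", "a"]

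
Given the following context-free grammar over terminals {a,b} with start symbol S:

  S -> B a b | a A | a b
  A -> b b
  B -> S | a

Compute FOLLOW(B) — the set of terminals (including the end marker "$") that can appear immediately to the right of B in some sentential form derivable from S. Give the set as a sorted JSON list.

FIRST iteration:
pass 1:
  A via A→b b: +{b}
  B via B→a: +{a}
  S via S→B a b: +{a}
  S: {a}  A: {b}  B: {a}
pass 2: (no change)
  S: {a}  A: {b}  B: {a}

FOLLOW sets:
initialize: $ ∈ FOLLOW(S)
[1]
  S→B a b: FOLLOW(B) ⊇ FIRST(a) = {a}; new: +{a}
  S→a A: FOLLOW(A) ⊇ FOLLOW(S) ⊇ {$}; new: +{$}
  FOLLOW(S)={$}  FOLLOW(A)={$}  FOLLOW(B)={a}
[2]
  B→S: FOLLOW(S) ⊇ FOLLOW(B) ⊇ {a}; new: +{a}
  S→a A: FOLLOW(A) ⊇ FOLLOW(S) ⊇ {$,a}; new: +{a}
  FOLLOW(S)={$,a}  FOLLOW(A)={$,a}  FOLLOW(B)={a}
[3] done
  FOLLOW(S)={$,a}  FOLLOW(A)={$,a}  FOLLOW(B)={a}

FOLLOW(B) = ["a"]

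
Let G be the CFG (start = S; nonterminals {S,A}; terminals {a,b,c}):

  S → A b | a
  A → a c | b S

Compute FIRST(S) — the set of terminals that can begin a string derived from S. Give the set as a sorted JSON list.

FIRST iteration:
round 1:
  A via A→a c: +{a}
  A via A→b S: +{b}
  S via S→A b: +{a,b}
  FIRST(S)={a,b}  FIRST(A)={a,b}
round 2: done
  FIRST(S)={a,b}  FIRST(A)={a,b}

FIRST(S) = ["a", "b"]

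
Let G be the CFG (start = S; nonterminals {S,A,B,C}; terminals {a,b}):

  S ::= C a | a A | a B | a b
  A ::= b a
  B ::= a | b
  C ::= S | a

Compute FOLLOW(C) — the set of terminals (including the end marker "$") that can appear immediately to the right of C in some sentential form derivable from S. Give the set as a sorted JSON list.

FIRST iteration:
round 1:
  A via A→b a: +{b}
  B via B→a: +{a}
  B via B→b: +{b}
  C via C→a: +{a}
  S via S→C a: +{a}
  S: {a}  A: {b}  B: {a,b}  C: {a}
round 2: (stable)
  S: {a}  A: {b}  B: {a,b}  C: {a}

Compute FOLLOW by fixpoint:
seed FOLLOW(S) with $
iter 1:
  S→C a: FOLLOW(C) ⊇ FIRST(a) = {a}; new: +{a}
  S→a A: FOLLOW(A) ⊇ FOLLOW(S) ⊇ {$}; new: +{$}
  S→a B: FOLLOW(B) ⊇ FOLLOW(S) ⊇ {$}; new: +{$}
  FOLLOW[S]={$}  FOLLOW[A]={$}  FOLLOW[B]={$}  FOLLOW[C]={a}
iter 2:
  C→S: FOLLOW(S) ⊇ FOLLOW(C) ⊇ {a}; new: +{a}
  S→a A: FOLLOW(A) ⊇ FOLLOW(S) ⊇ {$,a}; new: +{a}
  S→a B: FOLLOW(B) ⊇ FOLLOW(S) ⊇ {$,a}; new: +{a}
  FOLLOW[S]={$,a}  FOLLOW[A]={$,a}  FOLLOW[B]={$,a}  FOLLOW[C]={a}
iter 3: — fixpoint
  FOLLOW[S]={$,a}  FOLLOW[A]={$,a}  FOLLOW[B]={$,a}  FOLLOW[C]={a}

FOLLOW(C) = ["a"]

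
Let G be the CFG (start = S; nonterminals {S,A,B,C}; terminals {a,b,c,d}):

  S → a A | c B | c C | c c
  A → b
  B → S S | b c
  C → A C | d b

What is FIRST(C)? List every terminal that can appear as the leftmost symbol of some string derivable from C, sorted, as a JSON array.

FIRST sets, iterate to fixpoint:
round 1:
  A via A→b: +{b}
  B via B→b c: +{b}
  C via C→A C: +{b}
  C via C→d b: +{d}
  S via S→a A: +{a}
  S via S→c B: +{c}
  S: {a,c}  A: {b}  B: {b}  C: {b,d}
round 2:
  B via B→S S: +{a,c}
  S: {a,c}  A: {b}  B: {a,b,c}  C: {b,d}
round 3: done
  S: {a,c}  A: {b}  B: {a,b,c}  C: {b,d}

FIRST(C) = ["b", "d"]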